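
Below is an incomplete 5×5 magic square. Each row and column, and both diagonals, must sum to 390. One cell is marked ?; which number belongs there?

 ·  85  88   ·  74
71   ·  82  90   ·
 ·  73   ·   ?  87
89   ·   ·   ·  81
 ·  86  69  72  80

The remaining cell in row 5 is (5,1) = 390 − 307 = 83.
Column 5 must total 390; the given cells sum to 322, so (2,5) = 68.
The remaining cell in row 2 is (2,2) = 390 − 311 = 79.
Column 2: 85 + 79 + 73 + 86 + ? = 390, so (4,2) = 67.
Anti-diagonal: 74 + 90 + 67 + 83 + ? = 390, so (3,3) = 76.
Column 3 must total 390; the given cells sum to 315, so (4,3) = 75.
Using row 4: 89 + 67 + 75 + 81 + ? → (4,4) = 390 − 312 = 78.
Using main diagonal: 79 + 76 + 78 + 80 + ? → (1,1) = 390 − 313 = 77.
Row 1 must total 390; the given cells sum to 324, so (1,4) = 66.
The remaining cell in column 1 is (3,1) = 390 − 320 = 70.
Column 4: 66 + 90 + 78 + 72 + ? = 390, so (3,4) = 84.

84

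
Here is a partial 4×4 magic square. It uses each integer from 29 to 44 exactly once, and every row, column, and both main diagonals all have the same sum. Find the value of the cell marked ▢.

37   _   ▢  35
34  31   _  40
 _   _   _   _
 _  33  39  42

The entries are 29 through 44, which sum to 584, so each line sums to 584/4 = 146.
From row 2, 146 − (34 + 31 + 40) gives (2,3) = 41.
Row 4: 33 + 39 + 42 + ? = 146, so (4,1) = 32.
The remaining cell in column 1 is (3,1) = 146 − 103 = 43.
Using column 4: 35 + 40 + 42 + ? → (3,4) = 146 − 117 = 29.
Main diagonal must total 146; the given cells sum to 110, so (3,3) = 36.
Anti-diagonal must total 146; the given cells sum to 108, so (3,2) = 38.
Column 2: 31 + 38 + 33 + ? = 146, so (1,2) = 44.
Using column 3: 41 + 36 + 39 + ? → (1,3) = 146 − 116 = 30.

30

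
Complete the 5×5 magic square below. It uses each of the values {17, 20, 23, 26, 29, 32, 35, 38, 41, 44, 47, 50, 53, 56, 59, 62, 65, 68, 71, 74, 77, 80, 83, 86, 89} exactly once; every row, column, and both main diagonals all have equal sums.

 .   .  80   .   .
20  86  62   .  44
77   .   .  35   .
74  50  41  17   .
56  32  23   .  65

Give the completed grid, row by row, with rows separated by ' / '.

The 25 entries sum to 1325, so each line sums to 1325/5 = 265.
From row 2, 265 − (20 + 86 + 62 + 44) gives (2,4) = 53.
From row 4, 265 − (74 + 50 + 41 + 17) gives (4,5) = 83.
The remaining cell in row 5 is (5,4) = 265 − 176 = 89.
Column 1: 20 + 77 + 74 + 56 + ? = 265, so (1,1) = 38.
Using column 3: 80 + 62 + 41 + 23 + ? → (3,3) = 265 − 206 = 59.
Column 4: 53 + 35 + 17 + 89 + ? = 265, so (1,4) = 71.
Anti-diagonal: 53 + 59 + 50 + 56 + ? = 265, so (1,5) = 47.
Using row 1: 38 + 80 + 71 + 47 + ? → (1,2) = 265 − 236 = 29.
Using column 2: 29 + 86 + 50 + 32 + ? → (3,2) = 265 − 197 = 68.
From column 5, 265 − (47 + 44 + 83 + 65) gives (3,5) = 26.

38 29 80 71 47 / 20 86 62 53 44 / 77 68 59 35 26 / 74 50 41 17 83 / 56 32 23 89 65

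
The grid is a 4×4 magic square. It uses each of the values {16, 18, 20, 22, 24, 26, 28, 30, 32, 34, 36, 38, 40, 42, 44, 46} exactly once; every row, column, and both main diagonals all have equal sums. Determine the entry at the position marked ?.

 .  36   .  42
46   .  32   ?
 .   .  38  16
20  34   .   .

The 16 entries sum to 496, so each line sums to 496/4 = 124.
The remaining cell in anti-diagonal is (3,2) = 124 − 94 = 30.
Row 3 must total 124; the given cells sum to 84, so (3,1) = 40.
Column 1 must total 124; the given cells sum to 106, so (1,1) = 18.
The remaining cell in column 2 is (2,2) = 124 − 100 = 24.
Main diagonal needs 124; the known cells sum to 80, so (4,4) = 44.
Row 1 must total 124; the given cells sum to 96, so (1,3) = 28.
Row 2 must total 124; the given cells sum to 102, so (2,4) = 22.

22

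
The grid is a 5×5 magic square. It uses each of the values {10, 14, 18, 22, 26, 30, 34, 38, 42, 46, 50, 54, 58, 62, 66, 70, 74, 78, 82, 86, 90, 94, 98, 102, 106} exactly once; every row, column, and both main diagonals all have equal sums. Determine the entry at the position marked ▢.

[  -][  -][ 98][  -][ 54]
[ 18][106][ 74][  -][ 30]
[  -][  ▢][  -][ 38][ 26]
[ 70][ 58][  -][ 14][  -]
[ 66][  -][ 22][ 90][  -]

82

The 25 entries sum to 1450, so each line sums to 1450/5 = 290.
The remaining cell in row 2 is (2,4) = 290 − 228 = 62.
Column 4 needs 290; the known cells sum to 204, so (1,4) = 86.
Anti-diagonal: 54 + 62 + 58 + 66 + ? = 290, so (3,3) = 50.
Column 3 must total 290; the given cells sum to 244, so (4,3) = 46.
From row 4, 290 − (70 + 58 + 46 + 14) gives (4,5) = 102.
Column 5: 54 + 30 + 26 + 102 + ? = 290, so (5,5) = 78.
From main diagonal, 290 − (106 + 50 + 14 + 78) gives (1,1) = 42.
Using row 1: 42 + 98 + 86 + 54 + ? → (1,2) = 290 − 280 = 10.
The remaining cell in row 5 is (5,2) = 290 − 256 = 34.
Using column 1: 42 + 18 + 70 + 66 + ? → (3,1) = 290 − 196 = 94.
Column 2 must total 290; the given cells sum to 208, so (3,2) = 82.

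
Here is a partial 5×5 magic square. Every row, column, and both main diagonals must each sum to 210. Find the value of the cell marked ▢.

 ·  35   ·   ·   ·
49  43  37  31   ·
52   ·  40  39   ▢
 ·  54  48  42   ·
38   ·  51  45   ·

Using row 2: 49 + 43 + 37 + 31 + ? → (2,5) = 210 − 160 = 50.
From column 3, 210 − (37 + 40 + 48 + 51) gives (1,3) = 34.
Column 4 must total 210; the given cells sum to 157, so (1,4) = 53.
Anti-diagonal must total 210; the given cells sum to 163, so (1,5) = 47.
Using row 1: 35 + 34 + 53 + 47 + ? → (1,1) = 210 − 169 = 41.
Column 1 needs 210; the known cells sum to 180, so (4,1) = 30.
Main diagonal needs 210; the known cells sum to 166, so (5,5) = 44.
From row 4, 210 − (30 + 54 + 48 + 42) gives (4,5) = 36.
Row 5 must total 210; the given cells sum to 178, so (5,2) = 32.
From column 2, 210 − (35 + 43 + 54 + 32) gives (3,2) = 46.
Using column 5: 47 + 50 + 36 + 44 + ? → (3,5) = 210 − 177 = 33.

33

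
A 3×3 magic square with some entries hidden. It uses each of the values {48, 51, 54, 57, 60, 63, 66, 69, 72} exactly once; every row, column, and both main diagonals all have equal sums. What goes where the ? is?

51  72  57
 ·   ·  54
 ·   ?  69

48

The 9 entries sum to 540, so each line sums to 540/3 = 180.
The remaining cell in main diagonal is (2,2) = 180 − 120 = 60.
The remaining cell in anti-diagonal is (3,1) = 180 − 117 = 63.
Row 2 must total 180; the given cells sum to 114, so (2,1) = 66.
Row 3 needs 180; the known cells sum to 132, so (3,2) = 48.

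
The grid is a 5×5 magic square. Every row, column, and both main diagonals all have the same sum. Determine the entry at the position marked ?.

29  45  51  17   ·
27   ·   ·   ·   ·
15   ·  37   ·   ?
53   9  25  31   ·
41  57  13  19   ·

Column 1 is complete and sums to 165; that is the magic constant.
From row 1, 165 − (29 + 45 + 51 + 17) gives (1,5) = 23.
Using row 4: 53 + 9 + 25 + 31 + ? → (4,5) = 165 − 118 = 47.
The remaining cell in row 5 is (5,5) = 165 − 130 = 35.
Column 3: 51 + 37 + 25 + 13 + ? = 165, so (2,3) = 39.
Main diagonal needs 165; the known cells sum to 132, so (2,2) = 33.
Anti-diagonal needs 165; the known cells sum to 110, so (2,4) = 55.
Row 2 needs 165; the known cells sum to 154, so (2,5) = 11.
Using column 2: 45 + 33 + 9 + 57 + ? → (3,2) = 165 − 144 = 21.
Column 4: 17 + 55 + 31 + 19 + ? = 165, so (3,4) = 43.
From column 5, 165 − (23 + 11 + 47 + 35) gives (3,5) = 49.

49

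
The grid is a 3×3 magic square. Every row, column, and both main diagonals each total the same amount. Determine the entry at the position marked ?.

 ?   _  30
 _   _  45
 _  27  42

36

Column 3 is complete and sums to 117; that is the magic constant.
Using row 3: 27 + 42 + ? → (3,1) = 117 − 69 = 48.
Anti-diagonal: 30 + 48 + ? = 117, so (2,2) = 39.
Row 2: 39 + 45 + ? = 117, so (2,1) = 33.
The remaining cell in column 1 is (1,1) = 117 − 81 = 36.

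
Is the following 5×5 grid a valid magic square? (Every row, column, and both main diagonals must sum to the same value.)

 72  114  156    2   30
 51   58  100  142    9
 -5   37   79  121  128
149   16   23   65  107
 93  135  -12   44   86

Row 1: 72 + 114 + 156 + 2 + 30 = 374.
Row 2: 51 + 58 + 100 + 142 + 9 = 360.
Row 3: -5 + 37 + 79 + 121 + 128 = 360.
Row 4: 149 + 16 + 23 + 65 + 107 = 360.
Row 5: 93 + 135 + (-12) + 44 + 86 = 346.
Column 1: 72 + 51 + (-5) + 149 + 93 = 360.
Column 2: 114 + 58 + 37 + 16 + 135 = 360.
Column 3: 156 + 100 + 79 + 23 + (-12) = 346.
Column 4: 2 + 142 + 121 + 65 + 44 = 374.
Column 5: 30 + 9 + 128 + 107 + 86 = 360.
Main diagonal: 72 + 58 + 79 + 65 + 86 = 360.
Anti-diagonal: 30 + 142 + 79 + 16 + 93 = 360.

No — row 5 sums to 346 but row 4 sums to 360.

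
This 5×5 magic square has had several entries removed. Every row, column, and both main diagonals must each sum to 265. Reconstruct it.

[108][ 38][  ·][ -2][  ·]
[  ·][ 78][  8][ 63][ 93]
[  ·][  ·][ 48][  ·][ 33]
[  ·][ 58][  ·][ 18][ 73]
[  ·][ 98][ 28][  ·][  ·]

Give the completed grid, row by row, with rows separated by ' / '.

108 38 68 -2 53 / 23 78 8 63 93 / 88 -7 48 103 33 / 3 58 113 18 73 / 43 98 28 83 13

From row 2, 265 − (78 + 8 + 63 + 93) gives (2,1) = 23.
Column 2 must total 265; the given cells sum to 272, so (3,2) = -7.
Using main diagonal: 108 + 78 + 48 + 18 + ? → (5,5) = 265 − 252 = 13.
Using column 5: 93 + 33 + 73 + 13 + ? → (1,5) = 265 − 212 = 53.
The remaining cell in anti-diagonal is (5,1) = 265 − 222 = 43.
Using row 1: 108 + 38 + (-2) + 53 + ? → (1,3) = 265 − 197 = 68.
Row 5 must total 265; the given cells sum to 182, so (5,4) = 83.
Column 3 needs 265; the known cells sum to 152, so (4,3) = 113.
Column 4 needs 265; the known cells sum to 162, so (3,4) = 103.
The remaining cell in row 3 is (3,1) = 265 − 177 = 88.
Row 4 must total 265; the given cells sum to 262, so (4,1) = 3.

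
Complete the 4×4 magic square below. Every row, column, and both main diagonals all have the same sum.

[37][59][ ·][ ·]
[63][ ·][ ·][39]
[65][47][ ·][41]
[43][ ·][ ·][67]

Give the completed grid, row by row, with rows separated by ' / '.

37 59 51 61 / 63 49 57 39 / 65 47 55 41 / 43 53 45 67

Column 1 is already complete: 37 + 63 + 65 + 43 = 208, so that is the magic constant.
From row 3, 208 − (65 + 47 + 41) gives (3,3) = 55.
From column 4, 208 − (39 + 41 + 67) gives (1,4) = 61.
From main diagonal, 208 − (37 + 55 + 67) gives (2,2) = 49.
From anti-diagonal, 208 − (61 + 47 + 43) gives (2,3) = 57.
From row 1, 208 − (37 + 59 + 61) gives (1,3) = 51.
Column 2: 59 + 49 + 47 + ? = 208, so (4,2) = 53.
The remaining cell in column 3 is (4,3) = 208 − 163 = 45.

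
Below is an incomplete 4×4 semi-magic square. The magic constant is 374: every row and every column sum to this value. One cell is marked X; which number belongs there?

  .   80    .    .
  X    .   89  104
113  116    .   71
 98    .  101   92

86

Using row 3: 113 + 116 + 71 + ? → (3,3) = 374 − 300 = 74.
Row 4: 98 + 101 + 92 + ? = 374, so (4,2) = 83.
Column 2: 80 + 116 + 83 + ? = 374, so (2,2) = 95.
The remaining cell in column 3 is (1,3) = 374 − 264 = 110.
Column 4 needs 374; the known cells sum to 267, so (1,4) = 107.
From row 1, 374 − (80 + 110 + 107) gives (1,1) = 77.
From row 2, 374 − (95 + 89 + 104) gives (2,1) = 86.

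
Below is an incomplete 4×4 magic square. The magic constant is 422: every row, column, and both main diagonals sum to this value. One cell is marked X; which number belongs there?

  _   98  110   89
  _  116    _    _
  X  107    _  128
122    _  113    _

92

Row 1 must total 422; the given cells sum to 297, so (1,1) = 125.
Column 2 must total 422; the given cells sum to 321, so (4,2) = 101.
From anti-diagonal, 422 − (89 + 107 + 122) gives (2,3) = 104.
Using row 4: 122 + 101 + 113 + ? → (4,4) = 422 − 336 = 86.
Column 3: 110 + 104 + 113 + ? = 422, so (3,3) = 95.
From column 4, 422 − (89 + 128 + 86) gives (2,4) = 119.
Row 2 needs 422; the known cells sum to 339, so (2,1) = 83.
The remaining cell in row 3 is (3,1) = 422 − 330 = 92.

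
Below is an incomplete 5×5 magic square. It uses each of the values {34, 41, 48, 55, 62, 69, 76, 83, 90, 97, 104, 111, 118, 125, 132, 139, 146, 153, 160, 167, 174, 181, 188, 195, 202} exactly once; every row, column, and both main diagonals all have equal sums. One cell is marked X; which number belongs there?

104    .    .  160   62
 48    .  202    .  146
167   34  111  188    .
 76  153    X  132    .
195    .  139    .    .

55

The 25 entries sum to 2950, so each line sums to 2950/5 = 590.
Row 3 needs 590; the known cells sum to 500, so (3,5) = 90.
Anti-diagonal: 62 + 111 + 153 + 195 + ? = 590, so (2,4) = 69.
Row 2: 48 + 202 + 69 + 146 + ? = 590, so (2,2) = 125.
The remaining cell in column 4 is (5,4) = 590 − 549 = 41.
Using main diagonal: 104 + 125 + 111 + 132 + ? → (5,5) = 590 − 472 = 118.
Using row 5: 195 + 139 + 41 + 118 + ? → (5,2) = 590 − 493 = 97.
Column 2 must total 590; the given cells sum to 409, so (1,2) = 181.
Using column 5: 62 + 146 + 90 + 118 + ? → (4,5) = 590 − 416 = 174.
From row 1, 590 − (104 + 181 + 160 + 62) gives (1,3) = 83.
The remaining cell in row 4 is (4,3) = 590 − 535 = 55.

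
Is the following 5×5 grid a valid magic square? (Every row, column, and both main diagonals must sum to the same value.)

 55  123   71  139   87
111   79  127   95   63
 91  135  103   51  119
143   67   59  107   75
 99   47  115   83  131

Row 1: 55 + 123 + 71 + 139 + 87 = 475.
Row 2: 111 + 79 + 127 + 95 + 63 = 475.
Row 3: 91 + 135 + 103 + 51 + 119 = 499.
Row 4: 143 + 67 + 59 + 107 + 75 = 451.
Row 5: 99 + 47 + 115 + 83 + 131 = 475.
Column 1: 55 + 111 + 91 + 143 + 99 = 499.
Column 2: 123 + 79 + 135 + 67 + 47 = 451.
Column 3: 71 + 127 + 103 + 59 + 115 = 475.
Column 4: 139 + 95 + 51 + 107 + 83 = 475.
Column 5: 87 + 63 + 119 + 75 + 131 = 475.
Main diagonal: 55 + 79 + 103 + 107 + 131 = 475.
Anti-diagonal: 87 + 95 + 103 + 67 + 99 = 451.

No — row 4 sums to 451 but column 3 sums to 475.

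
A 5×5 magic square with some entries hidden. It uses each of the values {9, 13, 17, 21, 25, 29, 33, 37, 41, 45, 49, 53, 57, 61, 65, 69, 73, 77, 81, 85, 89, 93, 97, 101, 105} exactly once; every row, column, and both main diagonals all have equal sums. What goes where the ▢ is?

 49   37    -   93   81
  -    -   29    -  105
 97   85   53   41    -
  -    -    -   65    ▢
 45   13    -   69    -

The 25 entries sum to 1425, so each line sums to 1425/5 = 285.
The remaining cell in row 1 is (1,3) = 285 − 260 = 25.
Row 3 needs 285; the known cells sum to 276, so (3,5) = 9.
Column 4 needs 285; the known cells sum to 268, so (2,4) = 17.
Anti-diagonal needs 285; the known cells sum to 196, so (4,2) = 89.
Column 2 must total 285; the given cells sum to 224, so (2,2) = 61.
Using main diagonal: 49 + 61 + 53 + 65 + ? → (5,5) = 285 − 228 = 57.
From row 2, 285 − (61 + 29 + 17 + 105) gives (2,1) = 73.
Row 5: 45 + 13 + 69 + 57 + ? = 285, so (5,3) = 101.
Column 1 must total 285; the given cells sum to 264, so (4,1) = 21.
Column 3 must total 285; the given cells sum to 208, so (4,3) = 77.
The remaining cell in column 5 is (4,5) = 285 − 252 = 33.

33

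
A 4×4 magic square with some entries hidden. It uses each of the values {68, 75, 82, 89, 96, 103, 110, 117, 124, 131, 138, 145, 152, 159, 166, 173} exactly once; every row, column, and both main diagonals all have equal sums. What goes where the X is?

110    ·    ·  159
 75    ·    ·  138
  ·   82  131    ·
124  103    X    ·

166

The 16 entries sum to 1928, so each line sums to 1928/4 = 482.
From column 1, 482 − (110 + 75 + 124) gives (3,1) = 173.
Using anti-diagonal: 159 + 82 + 124 + ? → (2,3) = 482 − 365 = 117.
The remaining cell in row 2 is (2,2) = 482 − 330 = 152.
Row 3: 173 + 82 + 131 + ? = 482, so (3,4) = 96.
Using column 2: 152 + 82 + 103 + ? → (1,2) = 482 − 337 = 145.
Using column 4: 159 + 138 + 96 + ? → (4,4) = 482 − 393 = 89.
Row 1 needs 482; the known cells sum to 414, so (1,3) = 68.
The remaining cell in row 4 is (4,3) = 482 − 316 = 166.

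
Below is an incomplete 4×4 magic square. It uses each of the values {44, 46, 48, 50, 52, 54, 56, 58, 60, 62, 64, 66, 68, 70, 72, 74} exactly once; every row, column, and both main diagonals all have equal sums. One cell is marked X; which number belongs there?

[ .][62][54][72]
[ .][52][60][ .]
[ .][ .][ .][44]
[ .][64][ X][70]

The 16 entries sum to 944, so each line sums to 944/4 = 236.
Using row 1: 62 + 54 + 72 + ? → (1,1) = 236 − 188 = 48.
Column 2: 62 + 52 + 64 + ? = 236, so (3,2) = 58.
From column 4, 236 − (72 + 44 + 70) gives (2,4) = 50.
The remaining cell in main diagonal is (3,3) = 236 − 170 = 66.
The remaining cell in anti-diagonal is (4,1) = 236 − 190 = 46.
Row 2 needs 236; the known cells sum to 162, so (2,1) = 74.
Row 3 needs 236; the known cells sum to 168, so (3,1) = 68.
Using row 4: 46 + 64 + 70 + ? → (4,3) = 236 − 180 = 56.

56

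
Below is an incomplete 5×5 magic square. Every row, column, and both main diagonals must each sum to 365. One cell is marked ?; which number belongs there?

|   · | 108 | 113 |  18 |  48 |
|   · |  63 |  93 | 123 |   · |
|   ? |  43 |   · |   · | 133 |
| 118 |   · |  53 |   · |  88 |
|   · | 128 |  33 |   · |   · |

13

From row 1, 365 − (108 + 113 + 18 + 48) gives (1,1) = 78.
From column 2, 365 − (108 + 63 + 43 + 128) gives (4,2) = 23.
Column 3 must total 365; the given cells sum to 292, so (3,3) = 73.
Anti-diagonal needs 365; the known cells sum to 267, so (5,1) = 98.
The remaining cell in row 4 is (4,4) = 365 − 282 = 83.
Main diagonal: 78 + 63 + 73 + 83 + ? = 365, so (5,5) = 68.
The remaining cell in row 5 is (5,4) = 365 − 327 = 38.
The remaining cell in column 4 is (3,4) = 365 − 262 = 103.
Column 5 needs 365; the known cells sum to 337, so (2,5) = 28.
Using row 2: 63 + 93 + 123 + 28 + ? → (2,1) = 365 − 307 = 58.
From row 3, 365 − (43 + 73 + 103 + 133) gives (3,1) = 13.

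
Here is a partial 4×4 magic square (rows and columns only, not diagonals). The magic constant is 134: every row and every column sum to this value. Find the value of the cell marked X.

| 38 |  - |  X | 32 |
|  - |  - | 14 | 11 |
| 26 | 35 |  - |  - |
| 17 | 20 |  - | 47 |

41

Row 4: 17 + 20 + 47 + ? = 134, so (4,3) = 50.
Using column 1: 38 + 26 + 17 + ? → (2,1) = 134 − 81 = 53.
From column 4, 134 − (32 + 11 + 47) gives (3,4) = 44.
The remaining cell in row 2 is (2,2) = 134 − 78 = 56.
Row 3: 26 + 35 + 44 + ? = 134, so (3,3) = 29.
The remaining cell in column 2 is (1,2) = 134 − 111 = 23.
Column 3: 14 + 29 + 50 + ? = 134, so (1,3) = 41.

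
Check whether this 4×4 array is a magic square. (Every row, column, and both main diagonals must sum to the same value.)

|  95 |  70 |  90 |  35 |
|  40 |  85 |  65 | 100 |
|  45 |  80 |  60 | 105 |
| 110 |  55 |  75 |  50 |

Yes

Row 1: 95 + 70 + 90 + 35 = 290.
Row 2: 40 + 85 + 65 + 100 = 290.
Row 3: 45 + 80 + 60 + 105 = 290.
Row 4: 110 + 55 + 75 + 50 = 290.
Column 1: 95 + 40 + 45 + 110 = 290.
Column 2: 70 + 85 + 80 + 55 = 290.
Column 3: 90 + 65 + 60 + 75 = 290.
Column 4: 35 + 100 + 105 + 50 = 290.
Main diagonal: 95 + 85 + 60 + 50 = 290.
Anti-diagonal: 35 + 65 + 80 + 110 = 290.
All lines sum to 290.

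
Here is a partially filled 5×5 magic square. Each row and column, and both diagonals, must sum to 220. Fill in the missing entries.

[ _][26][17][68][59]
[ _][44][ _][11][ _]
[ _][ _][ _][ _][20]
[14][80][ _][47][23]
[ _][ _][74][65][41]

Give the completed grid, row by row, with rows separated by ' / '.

Row 1: 26 + 17 + 68 + 59 + ? = 220, so (1,1) = 50.
From row 4, 220 − (14 + 80 + 47 + 23) gives (4,3) = 56.
Using column 4: 68 + 11 + 47 + 65 + ? → (3,4) = 220 − 191 = 29.
From column 5, 220 − (59 + 20 + 23 + 41) gives (2,5) = 77.
Main diagonal: 50 + 44 + 47 + 41 + ? = 220, so (3,3) = 38.
Using anti-diagonal: 59 + 11 + 38 + 80 + ? → (5,1) = 220 − 188 = 32.
Row 5 needs 220; the known cells sum to 212, so (5,2) = 8.
Column 2: 26 + 44 + 80 + 8 + ? = 220, so (3,2) = 62.
Column 3 must total 220; the given cells sum to 185, so (2,3) = 35.
Using row 2: 44 + 35 + 11 + 77 + ? → (2,1) = 220 − 167 = 53.
From row 3, 220 − (62 + 38 + 29 + 20) gives (3,1) = 71.

50 26 17 68 59 / 53 44 35 11 77 / 71 62 38 29 20 / 14 80 56 47 23 / 32 8 74 65 41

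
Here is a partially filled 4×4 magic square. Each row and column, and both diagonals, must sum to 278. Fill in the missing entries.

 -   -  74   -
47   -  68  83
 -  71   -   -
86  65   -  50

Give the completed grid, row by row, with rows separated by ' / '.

Row 2 must total 278; the given cells sum to 198, so (2,2) = 80.
The remaining cell in row 4 is (4,3) = 278 − 201 = 77.
Column 2: 80 + 71 + 65 + ? = 278, so (1,2) = 62.
Column 3: 74 + 68 + 77 + ? = 278, so (3,3) = 59.
Main diagonal must total 278; the given cells sum to 189, so (1,1) = 89.
The remaining cell in anti-diagonal is (1,4) = 278 − 225 = 53.
From column 1, 278 − (89 + 47 + 86) gives (3,1) = 56.
From column 4, 278 − (53 + 83 + 50) gives (3,4) = 92.

89 62 74 53 / 47 80 68 83 / 56 71 59 92 / 86 65 77 50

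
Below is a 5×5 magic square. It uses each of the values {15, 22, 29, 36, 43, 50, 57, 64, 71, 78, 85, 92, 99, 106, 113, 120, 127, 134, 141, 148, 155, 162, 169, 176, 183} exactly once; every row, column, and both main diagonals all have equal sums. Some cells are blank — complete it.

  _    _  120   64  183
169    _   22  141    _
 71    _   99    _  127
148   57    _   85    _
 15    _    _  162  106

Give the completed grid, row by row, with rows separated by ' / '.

The 25 entries sum to 2475, so each line sums to 2475/5 = 495.
The remaining cell in column 1 is (1,1) = 495 − 403 = 92.
Column 4 must total 495; the given cells sum to 452, so (3,4) = 43.
From main diagonal, 495 − (92 + 99 + 85 + 106) gives (2,2) = 113.
Row 1 needs 495; the known cells sum to 459, so (1,2) = 36.
Row 2 must total 495; the given cells sum to 445, so (2,5) = 50.
The remaining cell in row 3 is (3,2) = 495 − 340 = 155.
Column 2: 36 + 113 + 155 + 57 + ? = 495, so (5,2) = 134.
Column 5 needs 495; the known cells sum to 466, so (4,5) = 29.
Row 4 needs 495; the known cells sum to 319, so (4,3) = 176.
Using row 5: 15 + 134 + 162 + 106 + ? → (5,3) = 495 − 417 = 78.

92 36 120 64 183 / 169 113 22 141 50 / 71 155 99 43 127 / 148 57 176 85 29 / 15 134 78 162 106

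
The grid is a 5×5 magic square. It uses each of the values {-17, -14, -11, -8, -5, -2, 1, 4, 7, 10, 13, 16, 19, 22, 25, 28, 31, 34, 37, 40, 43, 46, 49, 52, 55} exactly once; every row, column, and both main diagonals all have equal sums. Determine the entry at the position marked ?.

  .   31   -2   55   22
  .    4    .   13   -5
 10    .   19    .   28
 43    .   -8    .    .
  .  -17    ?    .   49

40

The 25 entries sum to 475, so each line sums to 475/5 = 95.
Using row 1: 31 + (-2) + 55 + 22 + ? → (1,1) = 95 − 106 = -11.
The remaining cell in column 5 is (4,5) = 95 − 94 = 1.
Main diagonal needs 95; the known cells sum to 61, so (4,4) = 34.
Using row 4: 43 + (-8) + 34 + 1 + ? → (4,2) = 95 − 70 = 25.
Column 2 needs 95; the known cells sum to 43, so (3,2) = 52.
The remaining cell in anti-diagonal is (5,1) = 95 − 79 = 16.
Row 3 must total 95; the given cells sum to 109, so (3,4) = -14.
Column 1 needs 95; the known cells sum to 58, so (2,1) = 37.
From column 4, 95 − (55 + 13 + (-14) + 34) gives (5,4) = 7.
Row 2 must total 95; the given cells sum to 49, so (2,3) = 46.
Row 5: 16 + (-17) + 7 + 49 + ? = 95, so (5,3) = 40.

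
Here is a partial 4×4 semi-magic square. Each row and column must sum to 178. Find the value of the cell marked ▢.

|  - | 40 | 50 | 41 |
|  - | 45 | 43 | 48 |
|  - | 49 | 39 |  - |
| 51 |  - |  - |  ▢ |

37

Row 1: 40 + 50 + 41 + ? = 178, so (1,1) = 47.
From row 2, 178 − (45 + 43 + 48) gives (2,1) = 42.
The remaining cell in column 1 is (3,1) = 178 − 140 = 38.
Using column 2: 40 + 45 + 49 + ? → (4,2) = 178 − 134 = 44.
Using column 3: 50 + 43 + 39 + ? → (4,3) = 178 − 132 = 46.
From row 3, 178 − (38 + 49 + 39) gives (3,4) = 52.
From row 4, 178 − (51 + 44 + 46) gives (4,4) = 37.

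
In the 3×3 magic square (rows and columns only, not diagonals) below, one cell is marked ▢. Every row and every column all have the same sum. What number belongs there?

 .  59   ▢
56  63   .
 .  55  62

Column 2 is complete and sums to 177; that is the magic constant.
The remaining cell in row 2 is (2,3) = 177 − 119 = 58.
The remaining cell in row 3 is (3,1) = 177 − 117 = 60.
Column 1: 56 + 60 + ? = 177, so (1,1) = 61.
From column 3, 177 − (58 + 62) gives (1,3) = 57.

57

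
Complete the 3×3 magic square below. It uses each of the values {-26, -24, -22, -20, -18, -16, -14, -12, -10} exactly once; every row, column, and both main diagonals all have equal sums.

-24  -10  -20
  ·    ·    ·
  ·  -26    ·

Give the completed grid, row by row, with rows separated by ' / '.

-24 -10 -20 / -14 -18 -22 / -16 -26 -12

The 9 entries sum to -162, so each line sums to -162/3 = -54.
Using column 2: -10 + (-26) + ? → (2,2) = -54 − (-36) = -18.
From main diagonal, -54 − (-24 + (-18)) gives (3,3) = -12.
From anti-diagonal, -54 − (-20 + (-18)) gives (3,1) = -16.
Using column 1: -24 + (-16) + ? → (2,1) = -54 − (-40) = -14.
From column 3, -54 − (-20 + (-12)) gives (2,3) = -22.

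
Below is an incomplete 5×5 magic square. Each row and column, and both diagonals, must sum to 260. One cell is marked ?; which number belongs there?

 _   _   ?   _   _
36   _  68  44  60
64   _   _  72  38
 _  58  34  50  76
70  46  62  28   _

40

Using row 2: 36 + 68 + 44 + 60 + ? → (2,2) = 260 − 208 = 52.
Row 4: 58 + 34 + 50 + 76 + ? = 260, so (4,1) = 42.
Row 5 needs 260; the known cells sum to 206, so (5,5) = 54.
The remaining cell in column 1 is (1,1) = 260 − 212 = 48.
Using column 4: 44 + 72 + 50 + 28 + ? → (1,4) = 260 − 194 = 66.
Column 5 needs 260; the known cells sum to 228, so (1,5) = 32.
Main diagonal must total 260; the given cells sum to 204, so (3,3) = 56.
Using row 3: 64 + 56 + 72 + 38 + ? → (3,2) = 260 − 230 = 30.
From column 2, 260 − (52 + 30 + 58 + 46) gives (1,2) = 74.
Column 3 must total 260; the given cells sum to 220, so (1,3) = 40.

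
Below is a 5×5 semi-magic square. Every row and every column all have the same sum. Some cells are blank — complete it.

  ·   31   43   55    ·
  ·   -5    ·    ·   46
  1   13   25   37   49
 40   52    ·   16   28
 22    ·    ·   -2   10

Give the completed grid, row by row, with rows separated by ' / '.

4 31 43 55 -8 / 58 -5 7 19 46 / 1 13 25 37 49 / 40 52 -11 16 28 / 22 34 61 -2 10

Row 3 is already complete: 1 + 13 + 25 + 37 + 49 = 125, so that is the magic constant.
The remaining cell in row 4 is (4,3) = 125 − 136 = -11.
From column 2, 125 − (31 + (-5) + 13 + 52) gives (5,2) = 34.
Column 4 must total 125; the given cells sum to 106, so (2,4) = 19.
Using column 5: 46 + 49 + 28 + 10 + ? → (1,5) = 125 − 133 = -8.
Row 1 needs 125; the known cells sum to 121, so (1,1) = 4.
Row 5 needs 125; the known cells sum to 64, so (5,3) = 61.
The remaining cell in column 1 is (2,1) = 125 − 67 = 58.
Column 3: 43 + 25 + (-11) + 61 + ? = 125, so (2,3) = 7.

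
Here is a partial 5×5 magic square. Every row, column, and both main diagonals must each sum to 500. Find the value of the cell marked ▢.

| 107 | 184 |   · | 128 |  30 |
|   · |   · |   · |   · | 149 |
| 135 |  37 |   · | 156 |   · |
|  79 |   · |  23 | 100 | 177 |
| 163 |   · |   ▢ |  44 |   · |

Row 1: 107 + 184 + 128 + 30 + ? = 500, so (1,3) = 51.
Row 4 needs 500; the known cells sum to 379, so (4,2) = 121.
The remaining cell in column 1 is (2,1) = 500 − 484 = 16.
From column 4, 500 − (128 + 156 + 100 + 44) gives (2,4) = 72.
Anti-diagonal must total 500; the given cells sum to 386, so (3,3) = 114.
Row 3 must total 500; the given cells sum to 442, so (3,5) = 58.
Using column 5: 30 + 149 + 58 + 177 + ? → (5,5) = 500 − 414 = 86.
Main diagonal must total 500; the given cells sum to 407, so (2,2) = 93.
Row 2 needs 500; the known cells sum to 330, so (2,3) = 170.
From column 2, 500 − (184 + 93 + 37 + 121) gives (5,2) = 65.
From column 3, 500 − (51 + 170 + 114 + 23) gives (5,3) = 142.

142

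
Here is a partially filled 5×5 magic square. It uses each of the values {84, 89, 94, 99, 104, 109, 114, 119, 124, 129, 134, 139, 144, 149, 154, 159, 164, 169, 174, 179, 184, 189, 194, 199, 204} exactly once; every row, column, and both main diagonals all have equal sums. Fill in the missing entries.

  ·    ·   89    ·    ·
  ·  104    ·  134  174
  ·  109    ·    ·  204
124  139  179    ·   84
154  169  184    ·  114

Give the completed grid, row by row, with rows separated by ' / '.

159 199 89 129 144 / 189 104 119 134 174 / 94 109 149 164 204 / 124 139 179 194 84 / 154 169 184 99 114

The 25 entries sum to 3600, so each line sums to 3600/5 = 720.
The remaining cell in row 4 is (4,4) = 720 − 526 = 194.
Using row 5: 154 + 169 + 184 + 114 + ? → (5,4) = 720 − 621 = 99.
From column 2, 720 − (104 + 109 + 139 + 169) gives (1,2) = 199.
Using column 5: 174 + 204 + 84 + 114 + ? → (1,5) = 720 − 576 = 144.
Anti-diagonal: 144 + 134 + 139 + 154 + ? = 720, so (3,3) = 149.
Using column 3: 89 + 149 + 179 + 184 + ? → (2,3) = 720 − 601 = 119.
Main diagonal needs 720; the known cells sum to 561, so (1,1) = 159.
The remaining cell in row 1 is (1,4) = 720 − 591 = 129.
Using row 2: 104 + 119 + 134 + 174 + ? → (2,1) = 720 − 531 = 189.
Column 1 needs 720; the known cells sum to 626, so (3,1) = 94.
From column 4, 720 − (129 + 134 + 194 + 99) gives (3,4) = 164.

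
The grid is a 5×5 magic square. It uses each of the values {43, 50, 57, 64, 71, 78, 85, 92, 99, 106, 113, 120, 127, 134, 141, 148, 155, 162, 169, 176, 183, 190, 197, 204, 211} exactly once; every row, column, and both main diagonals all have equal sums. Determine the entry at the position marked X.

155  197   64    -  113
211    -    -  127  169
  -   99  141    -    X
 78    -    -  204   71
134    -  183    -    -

190

The 25 entries sum to 3175, so each line sums to 3175/5 = 635.
Row 1 must total 635; the given cells sum to 529, so (1,4) = 106.
Column 1 needs 635; the known cells sum to 578, so (3,1) = 57.
From anti-diagonal, 635 − (113 + 127 + 141 + 134) gives (4,2) = 120.
From row 4, 635 − (78 + 120 + 204 + 71) gives (4,3) = 162.
The remaining cell in column 3 is (2,3) = 635 − 550 = 85.
Using row 2: 211 + 85 + 127 + 169 + ? → (2,2) = 635 − 592 = 43.
Column 2 needs 635; the known cells sum to 459, so (5,2) = 176.
Using main diagonal: 155 + 43 + 141 + 204 + ? → (5,5) = 635 − 543 = 92.
From row 5, 635 − (134 + 176 + 183 + 92) gives (5,4) = 50.
Column 4 needs 635; the known cells sum to 487, so (3,4) = 148.
Column 5: 113 + 169 + 71 + 92 + ? = 635, so (3,5) = 190.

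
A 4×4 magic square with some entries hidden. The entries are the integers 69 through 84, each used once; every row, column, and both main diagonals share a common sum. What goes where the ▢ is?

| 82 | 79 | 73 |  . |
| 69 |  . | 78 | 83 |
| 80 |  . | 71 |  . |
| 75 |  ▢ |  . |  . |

The entries are 69 through 84, which sum to 1224, so each line sums to 1224/4 = 306.
Row 1: 82 + 79 + 73 + ? = 306, so (1,4) = 72.
From row 2, 306 − (69 + 78 + 83) gives (2,2) = 76.
Column 3: 73 + 78 + 71 + ? = 306, so (4,3) = 84.
The remaining cell in main diagonal is (4,4) = 306 − 229 = 77.
From anti-diagonal, 306 − (72 + 78 + 75) gives (3,2) = 81.
Row 3: 80 + 81 + 71 + ? = 306, so (3,4) = 74.
From row 4, 306 − (75 + 84 + 77) gives (4,2) = 70.

70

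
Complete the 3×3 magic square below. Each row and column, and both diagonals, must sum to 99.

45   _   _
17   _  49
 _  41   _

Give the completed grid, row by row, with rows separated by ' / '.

Row 2 must total 99; the given cells sum to 66, so (2,2) = 33.
Column 1 needs 99; the known cells sum to 62, so (3,1) = 37.
Column 2 must total 99; the given cells sum to 74, so (1,2) = 25.
Main diagonal must total 99; the given cells sum to 78, so (3,3) = 21.
Using anti-diagonal: 33 + 37 + ? → (1,3) = 99 − 70 = 29.

45 25 29 / 17 33 49 / 37 41 21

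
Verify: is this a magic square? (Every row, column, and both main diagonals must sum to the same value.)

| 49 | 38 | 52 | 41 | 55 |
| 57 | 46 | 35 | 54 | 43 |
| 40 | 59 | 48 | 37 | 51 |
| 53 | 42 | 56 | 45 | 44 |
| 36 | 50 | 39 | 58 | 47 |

Row 1: 49 + 38 + 52 + 41 + 55 = 235.
Row 2: 57 + 46 + 35 + 54 + 43 = 235.
Row 3: 40 + 59 + 48 + 37 + 51 = 235.
Row 4: 53 + 42 + 56 + 45 + 44 = 240.
Row 5: 36 + 50 + 39 + 58 + 47 = 230.
Column 1: 49 + 57 + 40 + 53 + 36 = 235.
Column 2: 38 + 46 + 59 + 42 + 50 = 235.
Column 3: 52 + 35 + 48 + 56 + 39 = 230.
Column 4: 41 + 54 + 37 + 45 + 58 = 235.
Column 5: 55 + 43 + 51 + 44 + 47 = 240.
Main diagonal: 49 + 46 + 48 + 45 + 47 = 235.
Anti-diagonal: 55 + 54 + 48 + 42 + 36 = 235.

No — row 2 sums to 235 but row 4 sums to 240.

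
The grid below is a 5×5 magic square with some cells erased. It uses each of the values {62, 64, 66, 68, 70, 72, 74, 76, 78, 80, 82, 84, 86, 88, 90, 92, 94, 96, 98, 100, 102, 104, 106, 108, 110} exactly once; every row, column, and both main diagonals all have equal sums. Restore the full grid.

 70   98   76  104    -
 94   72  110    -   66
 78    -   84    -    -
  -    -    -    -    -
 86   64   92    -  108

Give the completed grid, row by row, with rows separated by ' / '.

The 25 entries sum to 2150, so each line sums to 2150/5 = 430.
Using row 1: 70 + 98 + 76 + 104 + ? → (1,5) = 430 − 348 = 82.
Row 2 needs 430; the known cells sum to 342, so (2,4) = 88.
Row 5: 86 + 64 + 92 + 108 + ? = 430, so (5,4) = 80.
Column 1: 70 + 94 + 78 + 86 + ? = 430, so (4,1) = 102.
From column 3, 430 − (76 + 110 + 84 + 92) gives (4,3) = 68.
Main diagonal must total 430; the given cells sum to 334, so (4,4) = 96.
Using anti-diagonal: 82 + 88 + 84 + 86 + ? → (4,2) = 430 − 340 = 90.
Using row 4: 102 + 90 + 68 + 96 + ? → (4,5) = 430 − 356 = 74.
Using column 2: 98 + 72 + 90 + 64 + ? → (3,2) = 430 − 324 = 106.
Column 4 must total 430; the given cells sum to 368, so (3,4) = 62.
Column 5: 82 + 66 + 74 + 108 + ? = 430, so (3,5) = 100.

70 98 76 104 82 / 94 72 110 88 66 / 78 106 84 62 100 / 102 90 68 96 74 / 86 64 92 80 108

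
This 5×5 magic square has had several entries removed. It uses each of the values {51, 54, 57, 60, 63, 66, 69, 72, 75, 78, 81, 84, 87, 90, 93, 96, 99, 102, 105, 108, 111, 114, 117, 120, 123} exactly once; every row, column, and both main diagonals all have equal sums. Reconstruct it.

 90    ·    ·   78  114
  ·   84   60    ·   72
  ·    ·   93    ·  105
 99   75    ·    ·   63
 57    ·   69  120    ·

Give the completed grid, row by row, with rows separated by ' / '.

The 25 entries sum to 2175, so each line sums to 2175/5 = 435.
From column 5, 435 − (114 + 72 + 105 + 63) gives (5,5) = 81.
Main diagonal must total 435; the given cells sum to 348, so (4,4) = 87.
Anti-diagonal needs 435; the known cells sum to 339, so (2,4) = 96.
The remaining cell in row 2 is (2,1) = 435 − 312 = 123.
Using row 4: 99 + 75 + 87 + 63 + ? → (4,3) = 435 − 324 = 111.
Row 5 needs 435; the known cells sum to 327, so (5,2) = 108.
Using column 1: 90 + 123 + 99 + 57 + ? → (3,1) = 435 − 369 = 66.
Column 3: 60 + 93 + 111 + 69 + ? = 435, so (1,3) = 102.
Using column 4: 78 + 96 + 87 + 120 + ? → (3,4) = 435 − 381 = 54.
Using row 1: 90 + 102 + 78 + 114 + ? → (1,2) = 435 − 384 = 51.
Row 3 must total 435; the given cells sum to 318, so (3,2) = 117.

90 51 102 78 114 / 123 84 60 96 72 / 66 117 93 54 105 / 99 75 111 87 63 / 57 108 69 120 81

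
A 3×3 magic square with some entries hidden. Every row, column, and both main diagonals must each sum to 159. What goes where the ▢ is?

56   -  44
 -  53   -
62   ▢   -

Row 1 must total 159; the given cells sum to 100, so (1,2) = 59.
Column 1 must total 159; the given cells sum to 118, so (2,1) = 41.
Using column 2: 59 + 53 + ? → (3,2) = 159 − 112 = 47.

47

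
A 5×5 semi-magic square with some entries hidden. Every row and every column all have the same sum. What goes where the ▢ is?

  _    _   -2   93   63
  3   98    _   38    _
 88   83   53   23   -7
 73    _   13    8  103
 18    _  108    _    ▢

Row 3 is complete and sums to 240; that is the magic constant.
The remaining cell in row 4 is (4,2) = 240 − 197 = 43.
Column 1 must total 240; the given cells sum to 182, so (1,1) = 58.
Column 3: -2 + 53 + 13 + 108 + ? = 240, so (2,3) = 68.
Column 4 must total 240; the given cells sum to 162, so (5,4) = 78.
Row 1: 58 + (-2) + 93 + 63 + ? = 240, so (1,2) = 28.
Row 2 needs 240; the known cells sum to 207, so (2,5) = 33.
From column 2, 240 − (28 + 98 + 83 + 43) gives (5,2) = -12.
From column 5, 240 − (63 + 33 + (-7) + 103) gives (5,5) = 48.

48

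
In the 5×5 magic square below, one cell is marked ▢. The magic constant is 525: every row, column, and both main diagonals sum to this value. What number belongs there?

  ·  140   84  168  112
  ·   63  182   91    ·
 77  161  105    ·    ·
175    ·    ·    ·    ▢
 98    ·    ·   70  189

From row 1, 525 − (140 + 84 + 168 + 112) gives (1,1) = 21.
The remaining cell in column 1 is (2,1) = 525 − 371 = 154.
Main diagonal: 21 + 63 + 105 + 189 + ? = 525, so (4,4) = 147.
Using anti-diagonal: 112 + 91 + 105 + 98 + ? → (4,2) = 525 − 406 = 119.
From row 2, 525 − (154 + 63 + 182 + 91) gives (2,5) = 35.
The remaining cell in column 2 is (5,2) = 525 − 483 = 42.
Column 4 needs 525; the known cells sum to 476, so (3,4) = 49.
Row 3 needs 525; the known cells sum to 392, so (3,5) = 133.
From row 5, 525 − (98 + 42 + 70 + 189) gives (5,3) = 126.
From column 3, 525 − (84 + 182 + 105 + 126) gives (4,3) = 28.
Column 5 must total 525; the given cells sum to 469, so (4,5) = 56.

56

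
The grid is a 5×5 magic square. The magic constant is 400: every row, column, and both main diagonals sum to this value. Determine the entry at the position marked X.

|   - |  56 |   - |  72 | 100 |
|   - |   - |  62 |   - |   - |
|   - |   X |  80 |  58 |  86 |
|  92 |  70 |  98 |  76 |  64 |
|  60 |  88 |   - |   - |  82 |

102

The remaining cell in column 5 is (2,5) = 400 − 332 = 68.
From anti-diagonal, 400 − (100 + 80 + 70 + 60) gives (2,4) = 90.
Column 4 must total 400; the given cells sum to 296, so (5,4) = 104.
Using row 5: 60 + 88 + 104 + 82 + ? → (5,3) = 400 − 334 = 66.
From column 3, 400 − (62 + 80 + 98 + 66) gives (1,3) = 94.
Using row 1: 56 + 94 + 72 + 100 + ? → (1,1) = 400 − 322 = 78.
From main diagonal, 400 − (78 + 80 + 76 + 82) gives (2,2) = 84.
From row 2, 400 − (84 + 62 + 90 + 68) gives (2,1) = 96.
Column 1 must total 400; the given cells sum to 326, so (3,1) = 74.
Column 2: 56 + 84 + 70 + 88 + ? = 400, so (3,2) = 102.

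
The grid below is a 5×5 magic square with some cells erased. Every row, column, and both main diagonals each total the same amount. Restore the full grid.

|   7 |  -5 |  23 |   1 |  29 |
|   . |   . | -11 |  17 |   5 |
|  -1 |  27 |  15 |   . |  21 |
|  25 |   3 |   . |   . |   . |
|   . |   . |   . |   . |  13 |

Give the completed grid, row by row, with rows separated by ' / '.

Row 1 is already complete: 7 + -5 + 23 + 1 + 29 = 55, so that is the magic constant.
Using row 3: -1 + 27 + 15 + 21 + ? → (3,4) = 55 − 62 = -7.
Using column 5: 29 + 5 + 21 + 13 + ? → (4,5) = 55 − 68 = -13.
Using anti-diagonal: 29 + 17 + 15 + 3 + ? → (5,1) = 55 − 64 = -9.
Using column 1: 7 + (-1) + 25 + (-9) + ? → (2,1) = 55 − 22 = 33.
Row 2 must total 55; the given cells sum to 44, so (2,2) = 11.
Using column 2: -5 + 11 + 27 + 3 + ? → (5,2) = 55 − 36 = 19.
Main diagonal must total 55; the given cells sum to 46, so (4,4) = 9.
The remaining cell in row 4 is (4,3) = 55 − 24 = 31.
Column 3 must total 55; the given cells sum to 58, so (5,3) = -3.
Column 4 needs 55; the known cells sum to 20, so (5,4) = 35.

7 -5 23 1 29 / 33 11 -11 17 5 / -1 27 15 -7 21 / 25 3 31 9 -13 / -9 19 -3 35 13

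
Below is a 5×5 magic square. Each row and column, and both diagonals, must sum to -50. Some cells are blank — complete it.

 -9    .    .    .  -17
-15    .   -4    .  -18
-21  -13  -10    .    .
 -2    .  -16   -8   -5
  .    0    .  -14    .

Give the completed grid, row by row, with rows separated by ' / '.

-9 -6 2 -20 -17 / -15 -12 -4 -1 -18 / -21 -13 -10 -7 1 / -2 -19 -16 -8 -5 / -3 0 -22 -14 -11

Using row 4: -2 + (-16) + (-8) + (-5) + ? → (4,2) = -50 − (-31) = -19.
Column 1 needs -50; the known cells sum to -47, so (5,1) = -3.
Using anti-diagonal: -17 + (-10) + (-19) + (-3) + ? → (2,4) = -50 − (-49) = -1.
From row 2, -50 − (-15 + (-4) + (-1) + (-18)) gives (2,2) = -12.
Column 2 needs -50; the known cells sum to -44, so (1,2) = -6.
Main diagonal: -9 + (-12) + (-10) + (-8) + ? = -50, so (5,5) = -11.
From row 5, -50 − (-3 + 0 + (-14) + (-11)) gives (5,3) = -22.
Column 3 must total -50; the given cells sum to -52, so (1,3) = 2.
Using column 5: -17 + (-18) + (-5) + (-11) + ? → (3,5) = -50 − (-51) = 1.
The remaining cell in row 1 is (1,4) = -50 − (-30) = -20.
Using row 3: -21 + (-13) + (-10) + 1 + ? → (3,4) = -50 − (-43) = -7.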